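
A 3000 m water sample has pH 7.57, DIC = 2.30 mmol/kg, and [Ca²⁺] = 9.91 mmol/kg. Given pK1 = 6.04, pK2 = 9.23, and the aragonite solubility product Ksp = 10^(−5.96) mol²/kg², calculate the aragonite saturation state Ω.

α₂ = 1 / (1 + [H⁺]/K2 + [H⁺]²/(K1K2)) = 1 / (1 + 10^+1.66 + 10^+0.13)
   = 1 / (1 + 45.709 + 1.3490) = 1/48.058 = 0.02081
[CO3²⁻] = α₂ × DIC = 0.02081 × 2.30 = 0.04786 mmol/kg
Ksp = 10^(−5.96) = 1.096×10^-6
Ω = [Ca²⁺][CO3²⁻]/Ksp = (9.91×10^-3)(4.786×10^-5) / 1.096×10^-6 = 0.433

Ω = 0.433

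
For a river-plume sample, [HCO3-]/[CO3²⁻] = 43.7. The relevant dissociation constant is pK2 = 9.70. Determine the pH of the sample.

From K2 = [H⁺][CO3²⁻]/[HCO3-]:  pH = pK2 − log₁₀([HCO3-]/[CO3²⁻])
log₁₀(43.7) = +1.640
pH = 9.70 − (+1.640) = 8.06

pH = 8.06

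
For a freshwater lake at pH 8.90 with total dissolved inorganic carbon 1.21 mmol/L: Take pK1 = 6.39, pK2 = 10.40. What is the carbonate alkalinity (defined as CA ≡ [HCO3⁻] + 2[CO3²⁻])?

CA = [HCO3⁻] + 2[CO3²⁻] = (α₁ + 2α₂)·DIC
At pH 8.90: [H⁺]/K1 = 10^-2.51 = 0.0030903, K2/[H⁺] = 10^-1.50 = 0.031623
α₁ = 1/(1 + 0.0030903 + 0.031623) = 1/1.0347 = 0.9665; α₂ = α₁·K2/[H⁺] = 0.03056
α₁ + 2α₂ = 1.0276
CA = 1.0276 × 1.21 = 1.24 mmol/L

CA = 1.24 mmol/L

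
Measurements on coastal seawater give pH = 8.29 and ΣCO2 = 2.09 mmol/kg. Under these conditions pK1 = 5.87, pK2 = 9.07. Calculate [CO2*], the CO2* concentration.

α₀ = 1 / (1 + K1/[H⁺] + K1K2/[H⁺]²) = 1 / (1 + 10^+2.42 + 10^+1.64)
   = 1 / (1 + 263.03 + 43.652) = 1/307.68 = 0.003250
[CO2*] = α₀ × DIC = 0.003250 × 2.09 = 0.00679 mmol/kg = 6.79 μmol/kg

[CO2*] = 6.79 μmol/kg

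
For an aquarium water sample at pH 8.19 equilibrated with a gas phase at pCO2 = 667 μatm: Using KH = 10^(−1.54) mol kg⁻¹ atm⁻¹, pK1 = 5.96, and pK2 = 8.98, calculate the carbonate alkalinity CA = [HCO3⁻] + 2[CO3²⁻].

CA = 4.33 mmol/kg

[CO2*] = KH · pCO2 = 10^(−1.54) × 667×10^-6 = 1.924×10^-5 mol/kg
α₀ = 1/(1 + K1/[H⁺] + K1K2/[H⁺]²) = 1/(1 + 10^+2.23 + 10^+1.44) = 0.005041
DIC = [CO2*]/α₀ = 1.924×10^-5 / 0.005041 = 3.816 mmol/kg
CA = (α₁ + 2α₂)·DIC = (0.8561 + 2×0.1388) × 3.816 = 4.33 mmol/kg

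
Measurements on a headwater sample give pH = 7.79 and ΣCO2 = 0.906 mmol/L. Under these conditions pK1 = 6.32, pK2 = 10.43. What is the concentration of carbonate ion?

[CO3²⁻] = 2.00 μmol/L

α₂ = 1 / (1 + [H⁺]/K2 + [H⁺]²/(K1K2)) = 1 / (1 + 10^+2.64 + 10^+1.17)
   = 1 / (1 + 436.52 + 14.791) = 1/452.31 = 0.002211
[CO3²⁻] = α₂ × DIC = 0.002211 × 0.906 = 0.00200 mmol/L = 2.00 μmol/L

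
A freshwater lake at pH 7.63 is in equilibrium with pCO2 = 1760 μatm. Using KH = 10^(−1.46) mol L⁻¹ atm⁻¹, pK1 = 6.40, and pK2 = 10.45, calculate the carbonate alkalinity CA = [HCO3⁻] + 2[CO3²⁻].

[CO2*] = KH · pCO2 = 10^(−1.46) × 1760×10^-6 = 6.103×10^-5 mol/L
α₀ = 1/(1 + K1/[H⁺] + K1K2/[H⁺]²) = 1/(1 + 10^+1.23 + 10^-1.59) = 0.05553
DIC = [CO2*]/α₀ = 6.103×10^-5 / 0.05553 = 1.099 mmol/L
CA = (α₁ + 2α₂)·DIC = (0.9430 + 2×0.001427) × 1.099 = 1.04 mmol/L

CA = 1.04 mmol/L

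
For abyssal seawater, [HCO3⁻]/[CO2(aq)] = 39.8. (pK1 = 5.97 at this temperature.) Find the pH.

From K1 = [H⁺][HCO3⁻]/[CO2(aq)]:  pH = pK1 + log₁₀([HCO3⁻]/[CO2(aq)])
log₁₀(39.8) = +1.600
pH = 5.97 + (+1.600) = 7.57

pH = 7.57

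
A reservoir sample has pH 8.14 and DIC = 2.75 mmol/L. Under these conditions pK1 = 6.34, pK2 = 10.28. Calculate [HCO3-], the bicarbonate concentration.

α₁ = 1 / (1 + [H⁺]/K1 + K2/[H⁺]) = 1 / (1 + 10^-1.80 + 10^-2.14)
   = 1 / (1 + 0.015849 + 0.0072444) = 1/1.0231 = 0.9774
[HCO3⁻] = α₁ × DIC = 0.9774 × 2.75 = 2.69 mmol/L

[HCO3⁻] = 2.69 mmol/L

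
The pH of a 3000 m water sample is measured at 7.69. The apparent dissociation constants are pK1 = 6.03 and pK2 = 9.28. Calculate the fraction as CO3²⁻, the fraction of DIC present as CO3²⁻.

α₂ = 1 / (1 + [H⁺]/K2 + [H⁺]²/(K1K2)) = 1 / (1 + 10^+1.59 + 10^-0.07)
   = 1 / (1 + 38.905 + 0.85114) = 1/40.756 = 0.02454

α₂ = 0.0245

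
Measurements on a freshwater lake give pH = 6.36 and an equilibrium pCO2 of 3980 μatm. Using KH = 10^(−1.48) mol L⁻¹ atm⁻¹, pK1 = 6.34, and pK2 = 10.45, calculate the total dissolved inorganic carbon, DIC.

[CO2*] = KH · pCO2 = 10^(−1.48) × 3980×10^-6 = 1.318×10^-4 mol/L
α₀ = 1/(1 + K1/[H⁺] + K1K2/[H⁺]²) = 1/(1 + 10^+0.02 + 10^-4.07) = 0.4885
DIC = [CO2*]/α₀ = 1.318×10^-4 / 0.4885 = 0.270 mmol/L

DIC = 0.270 mmol/L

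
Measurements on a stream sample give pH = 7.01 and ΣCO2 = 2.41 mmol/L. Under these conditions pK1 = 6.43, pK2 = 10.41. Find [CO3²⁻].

[CO3²⁻] = 0.759 μmol/L

α₂ = 1 / (1 + [H⁺]/K2 + [H⁺]²/(K1K2)) = 1 / (1 + 10^+3.40 + 10^+2.82)
   = 1 / (1 + 2511.9 + 660.69) = 1/3173.6 = 0.0003151
[CO3²⁻] = α₂ × DIC = 0.0003151 × 2.41 = 0.000759 mmol/L = 0.759 μmol/L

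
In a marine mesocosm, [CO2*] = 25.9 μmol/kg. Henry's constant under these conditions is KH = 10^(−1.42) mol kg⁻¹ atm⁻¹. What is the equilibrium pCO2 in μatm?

pCO2 = 681 μatm

KH = 10^(−1.42) = 3.802×10^-2 mol kg⁻¹ atm⁻¹
pCO2 = [CO2*]/KH = 25.9×10^-6 / 3.802×10^-2 = 6.81×10^-4 atm = 681 μatm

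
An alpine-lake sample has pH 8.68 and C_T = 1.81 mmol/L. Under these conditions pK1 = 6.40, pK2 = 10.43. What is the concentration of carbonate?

α₂ = 1 / (1 + [H⁺]/K2 + [H⁺]²/(K1K2)) = 1 / (1 + 10^+1.75 + 10^-0.53)
   = 1 / (1 + 56.234 + 0.29512) = 1/57.529 = 0.01738
[CO3²⁻] = α₂ × DIC = 0.01738 × 1.81 = 0.0315 mmol/L

[CO3²⁻] = 0.0315 mmol/L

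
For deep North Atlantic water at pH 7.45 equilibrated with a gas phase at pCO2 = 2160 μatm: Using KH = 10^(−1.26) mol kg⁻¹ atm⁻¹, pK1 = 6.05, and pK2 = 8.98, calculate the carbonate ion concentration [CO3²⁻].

[CO2*] = KH · pCO2 = 10^(−1.26) × 2160×10^-6 = 1.187×10^-4 mol/kg
α₀ = 1/(1 + K1/[H⁺] + K1K2/[H⁺]²) = 1/(1 + 10^+1.40 + 10^-0.13) = 0.03723
DIC = [CO2*]/α₀ = 1.187×10^-4 / 0.03723 = 3.188 mmol/kg
[CO3²⁻] = α₂·DIC; α₂ = 0.02760, so [CO3²⁻] = 0.02760 × 3.188 = 0.0880 mmol/kg

[CO3²⁻] = 0.0880 mmol/kg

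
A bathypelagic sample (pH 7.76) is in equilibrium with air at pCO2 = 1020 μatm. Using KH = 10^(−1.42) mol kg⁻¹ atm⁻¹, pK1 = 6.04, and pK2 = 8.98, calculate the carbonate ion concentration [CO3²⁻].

[CO2*] = KH · pCO2 = 10^(−1.42) × 1020×10^-6 = 3.878×10^-5 mol/kg
α₀ = 1/(1 + K1/[H⁺] + K1K2/[H⁺]²) = 1/(1 + 10^+1.72 + 10^+0.50) = 0.01765
DIC = [CO2*]/α₀ = 3.878×10^-5 / 0.01765 = 2.197 mmol/kg
[CO3²⁻] = α₂·DIC; α₂ = 0.05583, so [CO3²⁻] = 0.05583 × 2.197 = 0.123 mmol/kg

[CO3²⁻] = 0.123 mmol/kg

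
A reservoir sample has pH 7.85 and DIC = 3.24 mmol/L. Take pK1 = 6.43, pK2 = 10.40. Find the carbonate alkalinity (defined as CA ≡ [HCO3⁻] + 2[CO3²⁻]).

CA = 3.13 mmol/L

CA = [HCO3⁻] + 2[CO3²⁻] = (α₁ + 2α₂)·DIC
At pH 7.85: [H⁺]/K1 = 10^-1.42 = 0.038019, K2/[H⁺] = 10^-2.55 = 0.0028184
α₁ = 1/(1 + 0.038019 + 0.0028184) = 1/1.0408 = 0.9608; α₂ = α₁·K2/[H⁺] = 0.002708
α₁ + 2α₂ = 0.9662
CA = 0.9662 × 3.24 = 3.13 mmol/L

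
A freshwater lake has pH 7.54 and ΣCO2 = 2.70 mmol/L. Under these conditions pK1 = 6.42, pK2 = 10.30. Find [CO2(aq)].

α₀ = 1 / (1 + K1/[H⁺] + K1K2/[H⁺]²) = 1 / (1 + 10^+1.12 + 10^-1.64)
   = 1 / (1 + 13.183 + 0.022909) = 1/14.205 = 0.07040
[CO2*] = α₀ × DIC = 0.07040 × 2.70 = 0.190 mmol/L

[CO2*] = 0.190 mmol/L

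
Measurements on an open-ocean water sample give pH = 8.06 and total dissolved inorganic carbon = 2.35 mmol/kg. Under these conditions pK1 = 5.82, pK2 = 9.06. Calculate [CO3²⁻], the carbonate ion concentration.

α₂ = 1 / (1 + [H⁺]/K2 + [H⁺]²/(K1K2)) = 1 / (1 + 10^+1.00 + 10^-1.24)
   = 1 / (1 + 10.000 + 0.057544) = 1/11.058 = 0.09044
[CO3²⁻] = α₂ × DIC = 0.09044 × 2.35 = 0.213 mmol/kg

[CO3²⁻] = 0.213 mmol/kg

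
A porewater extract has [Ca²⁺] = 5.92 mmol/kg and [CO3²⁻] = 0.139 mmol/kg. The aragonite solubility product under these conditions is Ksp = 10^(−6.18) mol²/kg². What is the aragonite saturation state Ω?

Ω = 1.25

Ksp = 10^(−6.18) = 6.607×10^-7
Ω = [Ca²⁺][CO3²⁻]/Ksp = (5.92×10^-3)(0.139×10^-3) / 6.607×10^-7 = 1.25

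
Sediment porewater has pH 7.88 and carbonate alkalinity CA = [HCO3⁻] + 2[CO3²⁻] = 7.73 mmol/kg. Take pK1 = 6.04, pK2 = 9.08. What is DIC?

CA = [HCO3⁻] + 2[CO3²⁻] = (α₁ + 2α₂)·DIC
At pH 7.88: [H⁺]/K1 = 10^-1.84 = 0.014454, K2/[H⁺] = 10^-1.20 = 0.063096
α₁ = 1/(1 + 0.014454 + 0.063096) = 1/1.0776 = 0.9280; α₂ = α₁·K2/[H⁺] = 0.05855
α₁ + 2α₂ = 1.0451
DIC = CA / (α₁ + 2α₂) = 7.73 / 1.0451 = 7.40 mmol/kg

DIC = 7.40 mmol/kg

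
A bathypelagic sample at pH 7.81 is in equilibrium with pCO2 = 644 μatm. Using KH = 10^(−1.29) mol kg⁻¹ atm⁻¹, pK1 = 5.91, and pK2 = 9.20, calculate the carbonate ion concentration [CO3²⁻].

[CO3²⁻] = 0.107 mmol/kg

[CO2*] = KH · pCO2 = 10^(−1.29) × 644×10^-6 = 3.303×10^-5 mol/kg
α₀ = 1/(1 + K1/[H⁺] + K1K2/[H⁺]²) = 1/(1 + 10^+1.90 + 10^+0.51) = 0.01195
DIC = [CO2*]/α₀ = 3.303×10^-5 / 0.01195 = 2.763 mmol/kg
[CO3²⁻] = α₂·DIC; α₂ = 0.03868, so [CO3²⁻] = 0.03868 × 2.763 = 0.107 mmol/kg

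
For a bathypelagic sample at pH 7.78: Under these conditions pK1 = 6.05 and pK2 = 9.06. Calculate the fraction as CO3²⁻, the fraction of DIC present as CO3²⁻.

α₂ = 0.0490

α₂ = 1 / (1 + [H⁺]/K2 + [H⁺]²/(K1K2)) = 1 / (1 + 10^+1.28 + 10^-0.45)
   = 1 / (1 + 19.055 + 0.35481) = 1/20.409 = 0.04900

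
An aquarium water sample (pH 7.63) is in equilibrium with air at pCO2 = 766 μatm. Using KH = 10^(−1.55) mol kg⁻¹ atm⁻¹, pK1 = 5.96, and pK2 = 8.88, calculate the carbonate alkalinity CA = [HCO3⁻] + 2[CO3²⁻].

[CO2*] = KH · pCO2 = 10^(−1.55) × 766×10^-6 = 2.159×10^-5 mol/kg
α₀ = 1/(1 + K1/[H⁺] + K1K2/[H⁺]²) = 1/(1 + 10^+1.67 + 10^+0.42) = 0.01984
DIC = [CO2*]/α₀ = 2.159×10^-5 / 0.01984 = 1.088 mmol/kg
CA = (α₁ + 2α₂)·DIC = (0.9280 + 2×0.05218) × 1.088 = 1.12 mmol/kg

CA = 1.12 mmol/kg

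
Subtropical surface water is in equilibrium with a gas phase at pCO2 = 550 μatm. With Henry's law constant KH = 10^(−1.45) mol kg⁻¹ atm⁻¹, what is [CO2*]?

[CO2*] = 19.5 μmol/kg

KH = 10^(−1.45) = 3.548×10^-2 mol kg⁻¹ atm⁻¹
[CO2*] = KH · pCO2 = 3.548×10^-2 × 550×10^-6 atm = 1.95×10^-5 mol/kg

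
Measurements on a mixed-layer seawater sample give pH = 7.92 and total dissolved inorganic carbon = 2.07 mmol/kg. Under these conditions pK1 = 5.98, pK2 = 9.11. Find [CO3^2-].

[CO3²⁻] = 0.124 mmol/kg

α₂ = 1 / (1 + [H⁺]/K2 + [H⁺]²/(K1K2)) = 1 / (1 + 10^+1.19 + 10^-0.75)
   = 1 / (1 + 15.488 + 0.17783) = 1/16.666 = 0.06000
[CO3²⁻] = α₂ × DIC = 0.06000 × 2.07 = 0.124 mmol/kg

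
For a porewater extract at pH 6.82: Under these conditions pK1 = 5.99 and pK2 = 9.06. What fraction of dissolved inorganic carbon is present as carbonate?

α₂ = 1 / (1 + [H⁺]/K2 + [H⁺]²/(K1K2)) = 1 / (1 + 10^+2.24 + 10^+1.41)
   = 1 / (1 + 173.78 + 25.704) = 1/200.48 = 0.004988

α₂ = 0.00499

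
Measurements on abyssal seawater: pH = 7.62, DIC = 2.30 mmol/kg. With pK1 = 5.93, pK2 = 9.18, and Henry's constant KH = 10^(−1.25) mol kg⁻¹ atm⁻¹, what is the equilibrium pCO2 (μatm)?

pCO2 = 797 μatm

α₀ = 1 / (1 + K1/[H⁺] + K1K2/[H⁺]²) = 1 / (1 + 10^+1.69 + 10^+0.13)
   = 1 / (1 + 48.978 + 1.3490) = 1/51.327 = 0.01948
[CO2*] = α₀ × DIC = 0.01948 × 2.30 = 0.04481 mmol/kg
pCO2 = [CO2*]/KH = 4.481×10^-5 / 5.623×10^-2 = 797 μatm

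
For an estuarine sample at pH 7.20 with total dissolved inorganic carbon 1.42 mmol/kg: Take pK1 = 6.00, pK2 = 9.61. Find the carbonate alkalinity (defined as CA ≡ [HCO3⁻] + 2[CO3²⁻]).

CA = [HCO3⁻] + 2[CO3²⁻] = (α₁ + 2α₂)·DIC
At pH 7.20: [H⁺]/K1 = 10^-1.20 = 0.063096, K2/[H⁺] = 10^-2.41 = 0.0038905
α₁ = 1/(1 + 0.063096 + 0.0038905) = 1/1.0670 = 0.9372; α₂ = α₁·K2/[H⁺] = 0.003646
α₁ + 2α₂ = 0.9445
CA = 0.9445 × 1.42 = 1.34 mmol/kg

CA = 1.34 mmol/kg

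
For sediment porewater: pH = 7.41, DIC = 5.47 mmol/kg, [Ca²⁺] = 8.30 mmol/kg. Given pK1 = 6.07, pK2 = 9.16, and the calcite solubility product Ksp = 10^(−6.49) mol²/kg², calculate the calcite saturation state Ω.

α₂ = 1 / (1 + [H⁺]/K2 + [H⁺]²/(K1K2)) = 1 / (1 + 10^+1.75 + 10^+0.41)
   = 1 / (1 + 56.234 + 2.5704) = 1/59.805 = 0.01672
[CO3²⁻] = α₂ × DIC = 0.01672 × 5.47 = 0.09146 mmol/kg
Ksp = 10^(−6.49) = 3.236×10^-7
Ω = [Ca²⁺][CO3²⁻]/Ksp = (8.30×10^-3)(9.146×10^-5) / 3.236×10^-7 = 2.35

Ω = 2.35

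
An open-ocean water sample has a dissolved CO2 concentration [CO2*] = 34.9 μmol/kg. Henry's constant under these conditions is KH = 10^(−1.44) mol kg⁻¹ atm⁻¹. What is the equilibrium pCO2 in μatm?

pCO2 = 961 μatm

KH = 10^(−1.44) = 3.631×10^-2 mol kg⁻¹ atm⁻¹
pCO2 = [CO2*]/KH = 34.9×10^-6 / 3.631×10^-2 = 9.61×10^-4 atm = 961 μatm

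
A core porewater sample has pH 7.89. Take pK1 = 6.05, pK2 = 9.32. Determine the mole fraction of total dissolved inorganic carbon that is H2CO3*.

α₀ = 1 / (1 + K1/[H⁺] + K1K2/[H⁺]²) = 1 / (1 + 10^+1.84 + 10^+0.41)
   = 1 / (1 + 69.183 + 2.5704) = 1/72.753 = 0.01375

α₀ = 0.0137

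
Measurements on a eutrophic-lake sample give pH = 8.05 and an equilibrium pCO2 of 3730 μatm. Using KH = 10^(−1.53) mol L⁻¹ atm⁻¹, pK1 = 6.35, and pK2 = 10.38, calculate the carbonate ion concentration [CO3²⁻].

[CO3²⁻] = 0.0258 mmol/L

[CO2*] = KH · pCO2 = 10^(−1.53) × 3730×10^-6 = 1.101×10^-4 mol/L
α₀ = 1/(1 + K1/[H⁺] + K1K2/[H⁺]²) = 1/(1 + 10^+1.70 + 10^-0.63) = 0.01947
DIC = [CO2*]/α₀ = 1.101×10^-4 / 0.01947 = 5.653 mmol/L
[CO3²⁻] = α₂·DIC; α₂ = 0.004565, so [CO3²⁻] = 0.004565 × 5.653 = 0.0258 mmol/L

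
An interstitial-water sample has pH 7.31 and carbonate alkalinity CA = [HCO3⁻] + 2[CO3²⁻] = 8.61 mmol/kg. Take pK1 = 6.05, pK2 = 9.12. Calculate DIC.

DIC = 8.94 mmol/kg

CA = [HCO3⁻] + 2[CO3²⁻] = (α₁ + 2α₂)·DIC
At pH 7.31: [H⁺]/K1 = 10^-1.26 = 0.054954, K2/[H⁺] = 10^-1.81 = 0.015488
α₁ = 1/(1 + 0.054954 + 0.015488) = 1/1.0704 = 0.9342; α₂ = α₁·K2/[H⁺] = 0.01447
α₁ + 2α₂ = 0.9631
DIC = CA / (α₁ + 2α₂) = 8.61 / 0.9631 = 8.94 mmol/kg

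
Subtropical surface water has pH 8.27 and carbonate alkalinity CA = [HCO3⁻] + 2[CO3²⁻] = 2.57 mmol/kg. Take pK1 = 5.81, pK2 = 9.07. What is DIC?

CA = [HCO3⁻] + 2[CO3²⁻] = (α₁ + 2α₂)·DIC
At pH 8.27: [H⁺]/K1 = 10^-2.46 = 0.0034674, K2/[H⁺] = 10^-0.80 = 0.15849
α₁ = 1/(1 + 0.0034674 + 0.15849) = 1/1.1620 = 0.8606; α₂ = α₁·K2/[H⁺] = 0.1364
α₁ + 2α₂ = 1.1334
DIC = CA / (α₁ + 2α₂) = 2.57 / 1.1334 = 2.27 mmol/kg

DIC = 2.27 mmol/kg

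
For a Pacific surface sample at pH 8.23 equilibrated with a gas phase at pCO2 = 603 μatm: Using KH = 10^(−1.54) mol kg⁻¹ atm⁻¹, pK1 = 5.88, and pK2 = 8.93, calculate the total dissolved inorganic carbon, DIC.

[CO2*] = KH · pCO2 = 10^(−1.54) × 603×10^-6 = 1.739×10^-5 mol/kg
α₀ = 1/(1 + K1/[H⁺] + K1K2/[H⁺]²) = 1/(1 + 10^+2.35 + 10^+1.65) = 0.003710
DIC = [CO2*]/α₀ = 1.739×10^-5 / 0.003710 = 4.69 mmol/kg

DIC = 4.69 mmol/kg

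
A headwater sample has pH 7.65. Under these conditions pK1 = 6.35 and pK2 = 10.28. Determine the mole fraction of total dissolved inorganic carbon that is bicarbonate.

α₁ = 0.950

α₁ = 1 / (1 + [H⁺]/K1 + K2/[H⁺]) = 1 / (1 + 10^-1.30 + 10^-2.63)
   = 1 / (1 + 0.050119 + 0.0023442) = 1/1.0525 = 0.9502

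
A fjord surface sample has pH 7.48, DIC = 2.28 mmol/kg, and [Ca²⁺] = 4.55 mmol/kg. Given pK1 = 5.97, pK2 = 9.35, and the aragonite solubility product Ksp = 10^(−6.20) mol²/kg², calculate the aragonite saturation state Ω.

Ω = 0.212

α₂ = 1 / (1 + [H⁺]/K2 + [H⁺]²/(K1K2)) = 1 / (1 + 10^+1.87 + 10^+0.36)
   = 1 / (1 + 74.131 + 2.2909) = 1/77.422 = 0.01292
[CO3²⁻] = α₂ × DIC = 0.01292 × 2.28 = 0.02945 mmol/kg
Ksp = 10^(−6.20) = 6.310×10^-7
Ω = [Ca²⁺][CO3²⁻]/Ksp = (4.55×10^-3)(2.945×10^-5) / 6.310×10^-7 = 0.212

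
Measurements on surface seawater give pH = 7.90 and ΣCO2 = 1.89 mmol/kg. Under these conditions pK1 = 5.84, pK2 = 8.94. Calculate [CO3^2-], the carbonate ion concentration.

[CO3²⁻] = 0.157 mmol/kg

α₂ = 1 / (1 + [H⁺]/K2 + [H⁺]²/(K1K2)) = 1 / (1 + 10^+1.04 + 10^-1.02)
   = 1 / (1 + 10.965 + 0.095499) = 1/12.060 = 0.08292
[CO3²⁻] = α₂ × DIC = 0.08292 × 1.89 = 0.157 mmol/kg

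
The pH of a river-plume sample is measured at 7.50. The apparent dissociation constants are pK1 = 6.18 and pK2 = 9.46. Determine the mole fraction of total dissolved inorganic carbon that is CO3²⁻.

α₂ = 0.0104

α₂ = 1 / (1 + [H⁺]/K2 + [H⁺]²/(K1K2)) = 1 / (1 + 10^+1.96 + 10^+0.64)
   = 1 / (1 + 91.201 + 4.3652) = 1/96.566 = 0.01036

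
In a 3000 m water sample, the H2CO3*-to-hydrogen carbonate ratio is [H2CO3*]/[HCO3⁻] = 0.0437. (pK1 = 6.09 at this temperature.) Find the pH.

From K1 = [H⁺][HCO3⁻]/[H2CO3*]:  pH = pK1 − log₁₀([H2CO3*]/[HCO3⁻])
log₁₀(0.0437) = -1.360
pH = 6.09 − (-1.360) = 7.45

pH = 7.45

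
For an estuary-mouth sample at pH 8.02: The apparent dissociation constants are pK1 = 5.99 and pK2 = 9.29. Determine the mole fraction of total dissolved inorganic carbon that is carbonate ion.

α₂ = 1 / (1 + [H⁺]/K2 + [H⁺]²/(K1K2)) = 1 / (1 + 10^+1.27 + 10^-0.76)
   = 1 / (1 + 18.621 + 0.17378) = 1/19.795 = 0.05052

α₂ = 0.0505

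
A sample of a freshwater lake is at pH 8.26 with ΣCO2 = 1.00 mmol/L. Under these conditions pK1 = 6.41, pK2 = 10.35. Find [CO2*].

α₀ = 1 / (1 + K1/[H⁺] + K1K2/[H⁺]²) = 1 / (1 + 10^+1.85 + 10^-0.24)
   = 1 / (1 + 70.795 + 0.57544) = 1/72.370 = 0.01382
[CO2*] = α₀ × DIC = 0.01382 × 1.00 = 0.0138 mmol/L = 13.8 μmol/L

[CO2*] = 13.8 μmol/L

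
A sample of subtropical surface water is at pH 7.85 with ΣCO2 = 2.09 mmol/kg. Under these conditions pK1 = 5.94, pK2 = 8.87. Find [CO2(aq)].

[CO2*] = 0.0232 mmol/kg

α₀ = 1 / (1 + K1/[H⁺] + K1K2/[H⁺]²) = 1 / (1 + 10^+1.91 + 10^+0.89)
   = 1 / (1 + 81.283 + 7.7625) = 1/90.046 = 0.01111
[CO2*] = α₀ × DIC = 0.01111 × 2.09 = 0.0232 mmol/kg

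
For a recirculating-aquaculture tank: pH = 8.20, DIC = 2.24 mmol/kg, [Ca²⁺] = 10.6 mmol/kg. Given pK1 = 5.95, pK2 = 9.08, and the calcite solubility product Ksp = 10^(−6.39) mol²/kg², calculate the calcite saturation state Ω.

Ω = 6.75

α₂ = 1 / (1 + [H⁺]/K2 + [H⁺]²/(K1K2)) = 1 / (1 + 10^+0.88 + 10^-1.37)
   = 1 / (1 + 7.5858 + 0.042658) = 1/8.6284 = 0.1159
[CO3²⁻] = α₂ × DIC = 0.1159 × 2.24 = 0.2596 mmol/kg
Ksp = 10^(−6.39) = 4.074×10^-7
Ω = [Ca²⁺][CO3²⁻]/Ksp = (10.6×10^-3)(2.596×10^-4) / 4.074×10^-7 = 6.75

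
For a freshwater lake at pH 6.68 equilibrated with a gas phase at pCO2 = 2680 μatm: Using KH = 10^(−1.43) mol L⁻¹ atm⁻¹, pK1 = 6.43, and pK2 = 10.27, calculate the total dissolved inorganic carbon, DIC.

[CO2*] = KH · pCO2 = 10^(−1.43) × 2680×10^-6 = 9.957×10^-5 mol/L
α₀ = 1/(1 + K1/[H⁺] + K1K2/[H⁺]²) = 1/(1 + 10^+0.25 + 10^-3.34) = 0.3599
DIC = [CO2*]/α₀ = 9.957×10^-5 / 0.3599 = 0.277 mmol/L

DIC = 0.277 mmol/L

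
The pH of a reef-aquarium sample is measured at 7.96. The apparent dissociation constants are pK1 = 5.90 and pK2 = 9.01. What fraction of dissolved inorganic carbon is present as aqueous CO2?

α₀ = 1 / (1 + K1/[H⁺] + K1K2/[H⁺]²) = 1 / (1 + 10^+2.06 + 10^+1.01)
   = 1 / (1 + 114.82 + 10.233) = 1/126.05 = 0.007933

α₀ = 0.00793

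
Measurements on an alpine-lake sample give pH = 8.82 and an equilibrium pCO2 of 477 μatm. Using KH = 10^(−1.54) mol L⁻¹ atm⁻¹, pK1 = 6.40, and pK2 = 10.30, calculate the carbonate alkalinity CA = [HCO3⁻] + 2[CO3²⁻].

CA = 3.86 mmol/L

[CO2*] = KH · pCO2 = 10^(−1.54) × 477×10^-6 = 1.376×10^-5 mol/L
α₀ = 1/(1 + K1/[H⁺] + K1K2/[H⁺]²) = 1/(1 + 10^+2.42 + 10^+0.94) = 0.003667
DIC = [CO2*]/α₀ = 1.376×10^-5 / 0.003667 = 3.752 mmol/L
CA = (α₁ + 2α₂)·DIC = (0.9644 + 2×0.03193) × 3.752 = 3.86 mmol/L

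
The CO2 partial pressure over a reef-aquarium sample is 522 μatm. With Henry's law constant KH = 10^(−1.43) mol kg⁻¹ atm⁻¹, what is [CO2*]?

[CO2*] = 19.4 μmol/kg

KH = 10^(−1.43) = 3.715×10^-2 mol kg⁻¹ atm⁻¹
[CO2*] = KH · pCO2 = 3.715×10^-2 × 522×10^-6 atm = 1.94×10^-5 mol/kg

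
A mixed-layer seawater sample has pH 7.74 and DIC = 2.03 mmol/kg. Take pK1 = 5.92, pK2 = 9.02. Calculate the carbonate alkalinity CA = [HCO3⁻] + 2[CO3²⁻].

CA = 2.10 mmol/kg

CA = [HCO3⁻] + 2[CO3²⁻] = (α₁ + 2α₂)·DIC
At pH 7.74: [H⁺]/K1 = 10^-1.82 = 0.015136, K2/[H⁺] = 10^-1.28 = 0.052481
α₁ = 1/(1 + 0.015136 + 0.052481) = 1/1.0676 = 0.9367; α₂ = α₁·K2/[H⁺] = 0.04916
α₁ + 2α₂ = 1.0350
CA = 1.0350 × 2.03 = 2.10 mmol/kg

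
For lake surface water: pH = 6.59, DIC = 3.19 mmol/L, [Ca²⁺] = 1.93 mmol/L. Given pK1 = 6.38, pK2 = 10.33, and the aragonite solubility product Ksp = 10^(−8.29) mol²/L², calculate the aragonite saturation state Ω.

α₂ = 1 / (1 + [H⁺]/K2 + [H⁺]²/(K1K2)) = 1 / (1 + 10^+3.74 + 10^+3.53)
   = 1 / (1 + 5495.4 + 3388.4) = 1/8884.9 = 0.0001126
[CO3²⁻] = α₂ × DIC = 0.0001126 × 3.19 = 0.0003590 mmol/L = 0.3590 μmol/L
Ksp = 10^(−8.29) = 5.129×10^-9
Ω = [Ca²⁺][CO3²⁻]/Ksp = (1.93×10^-3)(3.590×10^-7) / 5.129×10^-9 = 0.135

Ω = 0.135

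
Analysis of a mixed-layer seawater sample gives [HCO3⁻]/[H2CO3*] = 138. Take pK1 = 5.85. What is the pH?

pH = 7.99

From K1 = [H⁺][HCO3⁻]/[H2CO3*]:  pH = pK1 + log₁₀([HCO3⁻]/[H2CO3*])
log₁₀(138) = +2.140
pH = 5.85 + (+2.140) = 7.99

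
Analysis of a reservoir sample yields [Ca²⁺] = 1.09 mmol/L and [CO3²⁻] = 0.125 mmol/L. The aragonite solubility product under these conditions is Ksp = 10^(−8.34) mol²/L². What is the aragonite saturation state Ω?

Ksp = 10^(−8.34) = 4.571×10^-9
Ω = [Ca²⁺][CO3²⁻]/Ksp = (1.09×10^-3)(0.125×10^-3) / 4.571×10^-9 = 29.8

Ω = 29.8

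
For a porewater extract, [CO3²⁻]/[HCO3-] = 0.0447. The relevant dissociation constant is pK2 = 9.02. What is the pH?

pH = 7.67

From K2 = [H⁺][CO3²⁻]/[HCO3-]:  pH = pK2 + log₁₀([CO3²⁻]/[HCO3-])
log₁₀(0.0447) = -1.350
pH = 9.02 + (-1.350) = 7.67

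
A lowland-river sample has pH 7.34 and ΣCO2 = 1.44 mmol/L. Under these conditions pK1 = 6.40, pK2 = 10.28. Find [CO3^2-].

α₂ = 1 / (1 + [H⁺]/K2 + [H⁺]²/(K1K2)) = 1 / (1 + 10^+2.94 + 10^+2.00)
   = 1 / (1 + 870.96 + 100.00) = 1/971.96 = 0.001029
[CO3²⁻] = α₂ × DIC = 0.001029 × 1.44 = 0.00148 mmol/L = 1.48 μmol/L

[CO3²⁻] = 1.48 μmol/L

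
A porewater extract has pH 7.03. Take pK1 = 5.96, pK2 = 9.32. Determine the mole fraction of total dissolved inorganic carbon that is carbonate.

α₂ = 0.00470

α₂ = 1 / (1 + [H⁺]/K2 + [H⁺]²/(K1K2)) = 1 / (1 + 10^+2.29 + 10^+1.22)
   = 1 / (1 + 194.98 + 16.596) = 1/212.58 = 0.004704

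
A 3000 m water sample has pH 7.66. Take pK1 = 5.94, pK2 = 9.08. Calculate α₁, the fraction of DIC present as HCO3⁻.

α₁ = 1 / (1 + [H⁺]/K1 + K2/[H⁺]) = 1 / (1 + 10^-1.72 + 10^-1.42)
   = 1 / (1 + 0.019055 + 0.038019) = 1/1.0571 = 0.9460

α₁ = 0.946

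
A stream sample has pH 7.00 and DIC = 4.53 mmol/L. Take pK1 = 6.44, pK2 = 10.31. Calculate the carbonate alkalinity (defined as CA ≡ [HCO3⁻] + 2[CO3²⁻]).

CA = 3.55 mmol/L

CA = [HCO3⁻] + 2[CO3²⁻] = (α₁ + 2α₂)·DIC
At pH 7.00: [H⁺]/K1 = 10^-0.56 = 0.27542, K2/[H⁺] = 10^-3.31 = 0.00048978
α₁ = 1/(1 + 0.27542 + 0.00048978) = 1/1.2759 = 0.7838; α₂ = α₁·K2/[H⁺] = 0.0003839
α₁ + 2α₂ = 0.7845
CA = 0.7845 × 4.53 = 3.55 mmol/L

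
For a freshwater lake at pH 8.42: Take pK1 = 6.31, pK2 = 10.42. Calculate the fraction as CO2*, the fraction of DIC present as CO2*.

α₀ = 1 / (1 + K1/[H⁺] + K1K2/[H⁺]²) = 1 / (1 + 10^+2.11 + 10^+0.11)
   = 1 / (1 + 128.82 + 1.2882) = 1/131.11 = 0.007627

α₀ = 0.00763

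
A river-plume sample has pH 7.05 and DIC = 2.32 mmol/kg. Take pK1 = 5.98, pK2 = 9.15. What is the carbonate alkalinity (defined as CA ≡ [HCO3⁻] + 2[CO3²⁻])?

CA = [HCO3⁻] + 2[CO3²⁻] = (α₁ + 2α₂)·DIC
At pH 7.05: [H⁺]/K1 = 10^-1.07 = 0.085114, K2/[H⁺] = 10^-2.10 = 0.0079433
α₁ = 1/(1 + 0.085114 + 0.0079433) = 1/1.0931 = 0.9149; α₂ = α₁·K2/[H⁺] = 0.007267
α₁ + 2α₂ = 0.9294
CA = 0.9294 × 2.32 = 2.16 mmol/kg

CA = 2.16 mmol/kg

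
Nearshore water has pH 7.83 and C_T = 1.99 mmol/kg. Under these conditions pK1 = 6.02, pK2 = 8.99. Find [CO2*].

α₀ = 1 / (1 + K1/[H⁺] + K1K2/[H⁺]²) = 1 / (1 + 10^+1.81 + 10^+0.65)
   = 1 / (1 + 64.565 + 4.4668) = 1/70.032 = 0.01428
[CO2*] = α₀ × DIC = 0.01428 × 1.99 = 0.0284 mmol/kg

[CO2*] = 0.0284 mmol/kg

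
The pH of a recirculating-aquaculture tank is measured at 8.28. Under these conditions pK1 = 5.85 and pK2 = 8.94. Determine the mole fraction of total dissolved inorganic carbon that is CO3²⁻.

α₂ = 1 / (1 + [H⁺]/K2 + [H⁺]²/(K1K2)) = 1 / (1 + 10^+0.66 + 10^-1.77)
   = 1 / (1 + 4.5709 + 0.016982) = 1/5.5879 = 0.1790

α₂ = 0.179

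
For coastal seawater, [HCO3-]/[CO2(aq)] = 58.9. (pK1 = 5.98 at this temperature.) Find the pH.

pH = 7.75

From K1 = [H⁺][HCO3-]/[CO2(aq)]:  pH = pK1 + log₁₀([HCO3-]/[CO2(aq)])
log₁₀(58.9) = +1.770
pH = 5.98 + (+1.770) = 7.75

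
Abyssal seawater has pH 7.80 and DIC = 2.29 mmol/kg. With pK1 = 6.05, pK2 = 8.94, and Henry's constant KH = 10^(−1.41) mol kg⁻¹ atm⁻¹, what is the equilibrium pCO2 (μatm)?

α₀ = 1 / (1 + K1/[H⁺] + K1K2/[H⁺]²) = 1 / (1 + 10^+1.75 + 10^+0.61)
   = 1 / (1 + 56.234 + 4.0738) = 1/61.308 = 0.01631
[CO2*] = α₀ × DIC = 0.01631 × 2.29 = 0.03735 mmol/kg
pCO2 = [CO2*]/KH = 3.735×10^-5 / 3.890×10^-2 = 960 μatm

pCO2 = 960 μatm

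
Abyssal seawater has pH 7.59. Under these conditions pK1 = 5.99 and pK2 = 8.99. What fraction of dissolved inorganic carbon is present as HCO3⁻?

α₁ = 1 / (1 + [H⁺]/K1 + K2/[H⁺]) = 1 / (1 + 10^-1.60 + 10^-1.40)
   = 1 / (1 + 0.025119 + 0.039811) = 1/1.0649 = 0.9390

α₁ = 0.939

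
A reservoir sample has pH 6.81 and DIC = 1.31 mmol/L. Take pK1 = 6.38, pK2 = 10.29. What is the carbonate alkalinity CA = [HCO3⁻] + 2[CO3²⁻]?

CA = [HCO3⁻] + 2[CO3²⁻] = (α₁ + 2α₂)·DIC
At pH 6.81: [H⁺]/K1 = 10^-0.43 = 0.37154, K2/[H⁺] = 10^-3.48 = 0.00033113
α₁ = 1/(1 + 0.37154 + 0.00033113) = 1/1.3719 = 0.7289; α₂ = α₁·K2/[H⁺] = 0.0002414
α₁ + 2α₂ = 0.7294
CA = 0.7294 × 1.31 = 0.956 mmol/L

CA = 0.956 mmol/L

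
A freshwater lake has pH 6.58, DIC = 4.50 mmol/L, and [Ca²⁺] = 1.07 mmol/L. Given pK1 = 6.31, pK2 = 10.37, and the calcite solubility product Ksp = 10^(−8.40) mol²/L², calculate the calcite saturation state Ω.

Ω = 0.128

α₂ = 1 / (1 + [H⁺]/K2 + [H⁺]²/(K1K2)) = 1 / (1 + 10^+3.79 + 10^+3.52)
   = 1 / (1 + 6166.0 + 3311.3) = 1/9478.3 = 0.0001055
[CO3²⁻] = α₂ × DIC = 0.0001055 × 4.50 = 0.0004748 mmol/L = 0.4748 μmol/L
Ksp = 10^(−8.40) = 3.981×10^-9
Ω = [Ca²⁺][CO3²⁻]/Ksp = (1.07×10^-3)(4.748×10^-7) / 3.981×10^-9 = 0.128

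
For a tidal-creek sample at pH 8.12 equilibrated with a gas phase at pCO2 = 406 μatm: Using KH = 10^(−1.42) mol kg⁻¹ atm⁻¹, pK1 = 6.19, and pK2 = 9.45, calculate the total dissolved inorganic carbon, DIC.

DIC = 1.39 mmol/kg

[CO2*] = KH · pCO2 = 10^(−1.42) × 406×10^-6 = 1.544×10^-5 mol/kg
α₀ = 1/(1 + K1/[H⁺] + K1K2/[H⁺]²) = 1/(1 + 10^+1.93 + 10^+0.60) = 0.01110
DIC = [CO2*]/α₀ = 1.544×10^-5 / 0.01110 = 1.39 mmol/kg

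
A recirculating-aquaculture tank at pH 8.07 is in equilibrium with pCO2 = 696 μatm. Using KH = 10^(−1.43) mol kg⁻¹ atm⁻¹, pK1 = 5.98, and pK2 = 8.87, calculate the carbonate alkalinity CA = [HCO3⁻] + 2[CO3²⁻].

CA = 4.19 mmol/kg

[CO2*] = KH · pCO2 = 10^(−1.43) × 696×10^-6 = 2.586×10^-5 mol/kg
α₀ = 1/(1 + K1/[H⁺] + K1K2/[H⁺]²) = 1/(1 + 10^+2.09 + 10^+1.29) = 0.006967
DIC = [CO2*]/α₀ = 2.586×10^-5 / 0.006967 = 3.711 mmol/kg
CA = (α₁ + 2α₂)·DIC = (0.8572 + 2×0.1359) × 3.711 = 4.19 mmol/kg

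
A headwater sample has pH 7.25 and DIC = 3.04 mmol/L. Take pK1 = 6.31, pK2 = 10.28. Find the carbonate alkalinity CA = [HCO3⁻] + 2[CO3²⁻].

CA = 2.73 mmol/L

CA = [HCO3⁻] + 2[CO3²⁻] = (α₁ + 2α₂)·DIC
At pH 7.25: [H⁺]/K1 = 10^-0.94 = 0.11482, K2/[H⁺] = 10^-3.03 = 0.00093325
α₁ = 1/(1 + 0.11482 + 0.00093325) = 1/1.1157 = 0.8963; α₂ = α₁·K2/[H⁺] = 0.0008364
α₁ + 2α₂ = 0.8979
CA = 0.8979 × 3.04 = 2.73 mmol/L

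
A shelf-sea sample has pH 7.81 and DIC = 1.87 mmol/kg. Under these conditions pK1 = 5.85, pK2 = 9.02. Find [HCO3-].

[HCO3⁻] = 1.74 mmol/kg

α₁ = 1 / (1 + [H⁺]/K1 + K2/[H⁺]) = 1 / (1 + 10^-1.96 + 10^-1.21)
   = 1 / (1 + 0.010965 + 0.061660) = 1/1.0726 = 0.9323
[HCO3⁻] = α₁ × DIC = 0.9323 × 1.87 = 1.74 mmol/kg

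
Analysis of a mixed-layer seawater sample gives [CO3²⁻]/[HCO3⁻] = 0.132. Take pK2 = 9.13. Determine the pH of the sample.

pH = 8.25

From K2 = [H⁺][CO3²⁻]/[HCO3⁻]:  pH = pK2 + log₁₀([CO3²⁻]/[HCO3⁻])
log₁₀(0.132) = -0.879
pH = 9.13 + (-0.879) = 8.25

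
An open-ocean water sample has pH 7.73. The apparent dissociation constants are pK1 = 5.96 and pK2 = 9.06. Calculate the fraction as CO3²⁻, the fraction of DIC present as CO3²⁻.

α₂ = 1 / (1 + [H⁺]/K2 + [H⁺]²/(K1K2)) = 1 / (1 + 10^+1.33 + 10^-0.44)
   = 1 / (1 + 21.380 + 0.36308) = 1/22.743 = 0.04397

α₂ = 0.0440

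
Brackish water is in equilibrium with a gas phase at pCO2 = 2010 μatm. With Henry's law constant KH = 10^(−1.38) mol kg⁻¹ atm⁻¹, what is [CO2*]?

[CO2*] = 83.8 μmol/kg

KH = 10^(−1.38) = 4.169×10^-2 mol kg⁻¹ atm⁻¹
[CO2*] = KH · pCO2 = 4.169×10^-2 × 2010×10^-6 atm = 8.38×10^-5 mol/kg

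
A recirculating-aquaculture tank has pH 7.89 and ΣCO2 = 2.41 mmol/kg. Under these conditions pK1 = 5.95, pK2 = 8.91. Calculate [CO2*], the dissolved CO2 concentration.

[CO2*] = 0.0250 mmol/kg

α₀ = 1 / (1 + K1/[H⁺] + K1K2/[H⁺]²) = 1 / (1 + 10^+1.94 + 10^+0.92)
   = 1 / (1 + 87.096 + 8.3176) = 1/96.414 = 0.01037
[CO2*] = α₀ × DIC = 0.01037 × 2.41 = 0.0250 mmol/kg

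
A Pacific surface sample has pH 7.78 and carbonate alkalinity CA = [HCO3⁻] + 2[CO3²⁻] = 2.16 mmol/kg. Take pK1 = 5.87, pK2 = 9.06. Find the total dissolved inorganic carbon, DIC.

CA = [HCO3⁻] + 2[CO3²⁻] = (α₁ + 2α₂)·DIC
At pH 7.78: [H⁺]/K1 = 10^-1.91 = 0.012303, K2/[H⁺] = 10^-1.28 = 0.052481
α₁ = 1/(1 + 0.012303 + 0.052481) = 1/1.0648 = 0.9392; α₂ = α₁·K2/[H⁺] = 0.04929
α₁ + 2α₂ = 1.0377
DIC = CA / (α₁ + 2α₂) = 2.16 / 1.0377 = 2.08 mmol/kg

DIC = 2.08 mmol/kg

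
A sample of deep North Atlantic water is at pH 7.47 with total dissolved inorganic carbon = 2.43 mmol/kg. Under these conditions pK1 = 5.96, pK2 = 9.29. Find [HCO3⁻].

[HCO3⁻] = 2.32 mmol/kg

α₁ = 1 / (1 + [H⁺]/K1 + K2/[H⁺]) = 1 / (1 + 10^-1.51 + 10^-1.82)
   = 1 / (1 + 0.030903 + 0.015136) = 1/1.0460 = 0.9560
[HCO3⁻] = α₁ × DIC = 0.9560 × 2.43 = 2.32 mmol/kg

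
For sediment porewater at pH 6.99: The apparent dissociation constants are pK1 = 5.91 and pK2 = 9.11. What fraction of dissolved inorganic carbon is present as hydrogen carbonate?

α₁ = 1 / (1 + [H⁺]/K1 + K2/[H⁺]) = 1 / (1 + 10^-1.08 + 10^-2.12)
   = 1 / (1 + 0.083176 + 0.0075858) = 1/1.0908 = 0.9168

α₁ = 0.917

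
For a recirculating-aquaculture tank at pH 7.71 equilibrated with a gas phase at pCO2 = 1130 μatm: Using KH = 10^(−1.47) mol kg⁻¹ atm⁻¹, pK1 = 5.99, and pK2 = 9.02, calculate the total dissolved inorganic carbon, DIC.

DIC = 2.15 mmol/kg

[CO2*] = KH · pCO2 = 10^(−1.47) × 1130×10^-6 = 3.829×10^-5 mol/kg
α₀ = 1/(1 + K1/[H⁺] + K1K2/[H⁺]²) = 1/(1 + 10^+1.72 + 10^+0.41) = 0.01784
DIC = [CO2*]/α₀ = 3.829×10^-5 / 0.01784 = 2.15 mmol/kg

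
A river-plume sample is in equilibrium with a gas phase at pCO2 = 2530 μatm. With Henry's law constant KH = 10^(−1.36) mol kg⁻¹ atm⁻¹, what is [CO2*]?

KH = 10^(−1.36) = 4.365×10^-2 mol kg⁻¹ atm⁻¹
[CO2*] = KH · pCO2 = 4.365×10^-2 × 2530×10^-6 atm = 1.10×10^-4 mol/kg

[CO2*] = 110 μmol/kg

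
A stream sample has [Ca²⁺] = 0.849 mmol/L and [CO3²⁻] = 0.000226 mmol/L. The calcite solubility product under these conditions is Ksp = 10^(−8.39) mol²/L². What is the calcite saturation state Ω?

Ksp = 10^(−8.39) = 4.074×10^-9
Ω = [Ca²⁺][CO3²⁻]/Ksp = (0.849×10^-3)(0.000226×10^-3) / 4.074×10^-9 = 0.0471

Ω = 0.0471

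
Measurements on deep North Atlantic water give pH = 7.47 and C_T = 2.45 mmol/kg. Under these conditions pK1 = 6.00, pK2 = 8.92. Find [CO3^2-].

[CO3²⁻] = 0.0813 mmol/kg

α₂ = 1 / (1 + [H⁺]/K2 + [H⁺]²/(K1K2)) = 1 / (1 + 10^+1.45 + 10^-0.02)
   = 1 / (1 + 28.184 + 0.95499) = 1/30.139 = 0.03318
[CO3²⁻] = α₂ × DIC = 0.03318 × 2.45 = 0.0813 mmol/kg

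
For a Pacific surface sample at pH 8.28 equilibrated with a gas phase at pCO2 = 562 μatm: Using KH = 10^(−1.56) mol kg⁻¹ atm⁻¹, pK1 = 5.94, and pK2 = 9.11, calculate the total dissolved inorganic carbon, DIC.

[CO2*] = KH · pCO2 = 10^(−1.56) × 562×10^-6 = 1.548×10^-5 mol/kg
α₀ = 1/(1 + K1/[H⁺] + K1K2/[H⁺]²) = 1/(1 + 10^+2.34 + 10^+1.51) = 0.003966
DIC = [CO2*]/α₀ = 1.548×10^-5 / 0.003966 = 3.90 mmol/kg

DIC = 3.90 mmol/kg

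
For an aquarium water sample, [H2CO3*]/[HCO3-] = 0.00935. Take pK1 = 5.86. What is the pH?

From K1 = [H⁺][HCO3-]/[H2CO3*]:  pH = pK1 − log₁₀([H2CO3*]/[HCO3-])
log₁₀(0.00935) = -2.029
pH = 5.86 − (-2.029) = 7.89

pH = 7.89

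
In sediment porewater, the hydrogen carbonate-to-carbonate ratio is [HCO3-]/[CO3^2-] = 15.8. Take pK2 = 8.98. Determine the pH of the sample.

From K2 = [H⁺][CO3^2-]/[HCO3-]:  pH = pK2 − log₁₀([HCO3-]/[CO3^2-])
log₁₀(15.8) = +1.199
pH = 8.98 − (+1.199) = 7.78

pH = 7.78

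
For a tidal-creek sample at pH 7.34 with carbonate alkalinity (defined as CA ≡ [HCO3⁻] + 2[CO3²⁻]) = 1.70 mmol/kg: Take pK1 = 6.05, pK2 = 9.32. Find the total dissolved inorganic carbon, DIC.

DIC = 1.77 mmol/kg

CA = [HCO3⁻] + 2[CO3²⁻] = (α₁ + 2α₂)·DIC
At pH 7.34: [H⁺]/K1 = 10^-1.29 = 0.051286, K2/[H⁺] = 10^-1.98 = 0.010471
α₁ = 1/(1 + 0.051286 + 0.010471) = 1/1.0618 = 0.9418; α₂ = α₁·K2/[H⁺] = 0.009862
α₁ + 2α₂ = 0.9616
DIC = CA / (α₁ + 2α₂) = 1.70 / 0.9616 = 1.77 mmol/kg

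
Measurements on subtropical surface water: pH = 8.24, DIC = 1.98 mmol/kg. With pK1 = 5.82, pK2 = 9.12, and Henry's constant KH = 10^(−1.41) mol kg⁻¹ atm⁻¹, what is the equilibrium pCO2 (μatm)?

α₀ = 1 / (1 + K1/[H⁺] + K1K2/[H⁺]²) = 1 / (1 + 10^+2.42 + 10^+1.54)
   = 1 / (1 + 263.03 + 34.674) = 1/298.70 = 0.003348
[CO2*] = α₀ × DIC = 0.003348 × 1.98 = 0.006629 mmol/kg = 6.629 μmol/kg
pCO2 = [CO2*]/KH = 6.629×10^-6 / 3.890×10^-2 = 170 μatm

pCO2 = 170 μatm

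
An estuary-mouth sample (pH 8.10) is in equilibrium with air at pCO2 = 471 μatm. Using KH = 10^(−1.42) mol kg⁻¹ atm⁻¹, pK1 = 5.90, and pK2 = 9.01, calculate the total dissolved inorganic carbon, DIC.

[CO2*] = KH · pCO2 = 10^(−1.42) × 471×10^-6 = 1.791×10^-5 mol/kg
α₀ = 1/(1 + K1/[H⁺] + K1K2/[H⁺]²) = 1/(1 + 10^+2.20 + 10^+1.29) = 0.005587
DIC = [CO2*]/α₀ = 1.791×10^-5 / 0.005587 = 3.21 mmol/kg

DIC = 3.21 mmol/kg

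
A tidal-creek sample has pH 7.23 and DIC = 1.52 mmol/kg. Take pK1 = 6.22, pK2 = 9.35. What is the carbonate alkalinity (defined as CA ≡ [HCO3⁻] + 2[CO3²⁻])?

CA = 1.40 mmol/kg

CA = [HCO3⁻] + 2[CO3²⁻] = (α₁ + 2α₂)·DIC
At pH 7.23: [H⁺]/K1 = 10^-1.01 = 0.097724, K2/[H⁺] = 10^-2.12 = 0.0075858
α₁ = 1/(1 + 0.097724 + 0.0075858) = 1/1.1053 = 0.9047; α₂ = α₁·K2/[H⁺] = 0.006863
α₁ + 2α₂ = 0.9185
CA = 0.9185 × 1.52 = 1.40 mmol/kg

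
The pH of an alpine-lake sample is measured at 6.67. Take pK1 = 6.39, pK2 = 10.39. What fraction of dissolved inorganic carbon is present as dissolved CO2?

α₀ = 0.344

α₀ = 1 / (1 + K1/[H⁺] + K1K2/[H⁺]²) = 1 / (1 + 10^+0.28 + 10^-3.44)
   = 1 / (1 + 1.9055 + 0.00036308) = 1/2.9058 = 0.3441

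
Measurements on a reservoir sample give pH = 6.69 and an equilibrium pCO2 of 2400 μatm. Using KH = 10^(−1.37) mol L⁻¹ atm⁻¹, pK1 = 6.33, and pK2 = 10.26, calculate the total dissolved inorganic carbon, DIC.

[CO2*] = KH · pCO2 = 10^(−1.37) × 2400×10^-6 = 1.024×10^-4 mol/L
α₀ = 1/(1 + K1/[H⁺] + K1K2/[H⁺]²) = 1/(1 + 10^+0.36 + 10^-3.21) = 0.3038
DIC = [CO2*]/α₀ = 1.024×10^-4 / 0.3038 = 0.337 mmol/L

DIC = 0.337 mmol/L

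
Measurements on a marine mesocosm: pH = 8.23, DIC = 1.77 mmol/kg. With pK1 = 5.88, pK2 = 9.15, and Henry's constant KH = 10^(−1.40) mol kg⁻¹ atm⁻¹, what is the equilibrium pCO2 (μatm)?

pCO2 = 177 μatm

α₀ = 1 / (1 + K1/[H⁺] + K1K2/[H⁺]²) = 1 / (1 + 10^+2.35 + 10^+1.43)
   = 1 / (1 + 223.87 + 26.915) = 1/251.79 = 0.003972
[CO2*] = α₀ × DIC = 0.003972 × 1.77 = 0.007030 mmol/kg = 7.030 μmol/kg
pCO2 = [CO2*]/KH = 7.030×10^-6 / 3.981×10^-2 = 177 μatm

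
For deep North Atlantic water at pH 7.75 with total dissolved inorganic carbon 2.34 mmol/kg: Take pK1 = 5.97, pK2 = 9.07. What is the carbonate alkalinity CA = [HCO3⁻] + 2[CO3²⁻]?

CA = 2.41 mmol/kg

CA = [HCO3⁻] + 2[CO3²⁻] = (α₁ + 2α₂)·DIC
At pH 7.75: [H⁺]/K1 = 10^-1.78 = 0.016596, K2/[H⁺] = 10^-1.32 = 0.047863
α₁ = 1/(1 + 0.016596 + 0.047863) = 1/1.0645 = 0.9394; α₂ = α₁·K2/[H⁺] = 0.04496
α₁ + 2α₂ = 1.0294
CA = 1.0294 × 2.34 = 2.41 mmol/kg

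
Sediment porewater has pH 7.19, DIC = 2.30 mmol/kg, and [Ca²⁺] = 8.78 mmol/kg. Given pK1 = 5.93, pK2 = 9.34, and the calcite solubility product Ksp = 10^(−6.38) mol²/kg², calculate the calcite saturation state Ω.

α₂ = 1 / (1 + [H⁺]/K2 + [H⁺]²/(K1K2)) = 1 / (1 + 10^+2.15 + 10^+0.89)
   = 1 / (1 + 141.25 + 7.7625) = 1/150.02 = 0.006666
[CO3²⁻] = α₂ × DIC = 0.006666 × 2.30 = 0.01533 mmol/kg = 15.33 μmol/kg
Ksp = 10^(−6.38) = 4.169×10^-7
Ω = [Ca²⁺][CO3²⁻]/Ksp = (8.78×10^-3)(1.533×10^-5) / 4.169×10^-7 = 0.323

Ω = 0.323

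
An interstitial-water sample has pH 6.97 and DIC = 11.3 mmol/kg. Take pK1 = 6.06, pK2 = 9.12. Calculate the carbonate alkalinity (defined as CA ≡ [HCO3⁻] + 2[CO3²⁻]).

CA = 10.1 mmol/kg

CA = [HCO3⁻] + 2[CO3²⁻] = (α₁ + 2α₂)·DIC
At pH 6.97: [H⁺]/K1 = 10^-0.91 = 0.12303, K2/[H⁺] = 10^-2.15 = 0.0070795
α₁ = 1/(1 + 0.12303 + 0.0070795) = 1/1.1301 = 0.8849; α₂ = α₁·K2/[H⁺] = 0.006264
α₁ + 2α₂ = 0.8974
CA = 0.8974 × 11.3 = 10.1 mmol/kg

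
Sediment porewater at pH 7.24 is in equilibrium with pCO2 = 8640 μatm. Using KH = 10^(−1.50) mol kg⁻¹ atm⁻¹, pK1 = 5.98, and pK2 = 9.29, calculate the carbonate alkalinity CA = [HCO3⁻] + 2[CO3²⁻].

CA = 5.06 mmol/kg

[CO2*] = KH · pCO2 = 10^(−1.50) × 8640×10^-6 = 2.732×10^-4 mol/kg
α₀ = 1/(1 + K1/[H⁺] + K1K2/[H⁺]²) = 1/(1 + 10^+1.26 + 10^-0.79) = 0.05166
DIC = [CO2*]/α₀ = 2.732×10^-4 / 0.05166 = 5.289 mmol/kg
CA = (α₁ + 2α₂)·DIC = (0.9400 + 2×0.008377) × 5.289 = 5.06 mmol/kg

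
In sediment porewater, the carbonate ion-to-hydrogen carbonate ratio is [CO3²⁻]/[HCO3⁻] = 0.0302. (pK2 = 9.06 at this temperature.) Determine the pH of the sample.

pH = 7.54

From K2 = [H⁺][CO3²⁻]/[HCO3⁻]:  pH = pK2 + log₁₀([CO3²⁻]/[HCO3⁻])
log₁₀(0.0302) = -1.520
pH = 9.06 + (-1.520) = 7.54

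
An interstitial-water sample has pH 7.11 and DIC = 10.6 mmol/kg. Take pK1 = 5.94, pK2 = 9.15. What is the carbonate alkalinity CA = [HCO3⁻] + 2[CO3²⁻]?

CA = [HCO3⁻] + 2[CO3²⁻] = (α₁ + 2α₂)·DIC
At pH 7.11: [H⁺]/K1 = 10^-1.17 = 0.067608, K2/[H⁺] = 10^-2.04 = 0.0091201
α₁ = 1/(1 + 0.067608 + 0.0091201) = 1/1.0767 = 0.9287; α₂ = α₁·K2/[H⁺] = 0.008470
α₁ + 2α₂ = 0.9457
CA = 0.9457 × 10.6 = 10.0 mmol/kg

CA = 10.0 mmol/kg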